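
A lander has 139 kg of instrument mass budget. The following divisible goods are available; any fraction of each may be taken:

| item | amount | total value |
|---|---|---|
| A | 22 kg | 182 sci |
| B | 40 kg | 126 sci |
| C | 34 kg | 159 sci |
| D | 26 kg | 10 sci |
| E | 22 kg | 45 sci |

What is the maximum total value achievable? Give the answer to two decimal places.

520.08

Take in order of value per unit:
- A (182/22 per unit): all 22 → value 182, running total 182.00
- C (159/34 per unit): all 34 → value 159, running total 341.00
- B (126/40 per unit): all 40 → value 126, running total 467.00
- E (45/22 per unit): all 22 → value 45, running total 512.00
- D (10/26 per unit): 21 of 26 → value 21×10/26 = 8.0769, running total 520.08
Total 520.08.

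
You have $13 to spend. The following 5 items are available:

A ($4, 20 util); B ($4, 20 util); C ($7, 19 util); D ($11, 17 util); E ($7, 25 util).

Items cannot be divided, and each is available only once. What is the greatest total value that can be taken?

45 util

This is a 0/1 knapsack; check combinations near the capacity.
- A+E: cost 4+7=11, value 20+25=45
- B+E: cost 4+7=11, value 20+25=45
- A+B: cost 4+4=8, value 20+20=40
Best: 45 util.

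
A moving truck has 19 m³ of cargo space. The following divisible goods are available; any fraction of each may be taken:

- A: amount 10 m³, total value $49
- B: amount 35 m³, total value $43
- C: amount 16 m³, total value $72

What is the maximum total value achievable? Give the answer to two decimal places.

Take in order of value per unit:
- A (49/10 per unit): all 10 → value 49, running total 49.00
- C (72/16 per unit): 9 of 16 → value 9×72/16 = 40.5000, running total 89.50
Total 89.50.

89.50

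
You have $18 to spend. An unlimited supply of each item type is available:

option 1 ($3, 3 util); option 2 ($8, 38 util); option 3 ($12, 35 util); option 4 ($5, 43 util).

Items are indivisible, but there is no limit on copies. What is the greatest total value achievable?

Best value-per-unit is option 4 at 43/5; filling with it alone gives 3×43 = 129.
Optimal mix: 1×option 1 + 3×option 4 → cost 18, value 132.

132 util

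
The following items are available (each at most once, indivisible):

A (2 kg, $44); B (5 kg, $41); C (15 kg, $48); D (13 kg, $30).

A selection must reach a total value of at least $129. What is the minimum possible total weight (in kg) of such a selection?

Subsets with value ≥ 129, sorted by total weight:
- A+B+C: weight 22, value 133
- A+B+C+D: weight 35, value 163
Minimum weight: 22 kg.

22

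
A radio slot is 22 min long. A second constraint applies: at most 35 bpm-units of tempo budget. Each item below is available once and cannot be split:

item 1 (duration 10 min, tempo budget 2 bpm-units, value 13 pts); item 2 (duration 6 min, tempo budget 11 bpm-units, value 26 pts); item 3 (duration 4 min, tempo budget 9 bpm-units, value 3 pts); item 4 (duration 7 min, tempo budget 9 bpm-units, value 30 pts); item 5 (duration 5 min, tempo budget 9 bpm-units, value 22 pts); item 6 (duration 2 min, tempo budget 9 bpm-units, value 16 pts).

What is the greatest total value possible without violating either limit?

Feasible sets respecting both limits:
- item 2+item 4+item 5: duration 18, tempo budget 29, value 78
- item 2+item 4+item 6: duration 15, tempo budget 29, value 72
- item 4+item 5+item 6: duration 14, tempo budget 27, value 68
- item 1+item 4+item 5: duration 22, tempo budget 20, value 65
Best: 78 pts.

78 pts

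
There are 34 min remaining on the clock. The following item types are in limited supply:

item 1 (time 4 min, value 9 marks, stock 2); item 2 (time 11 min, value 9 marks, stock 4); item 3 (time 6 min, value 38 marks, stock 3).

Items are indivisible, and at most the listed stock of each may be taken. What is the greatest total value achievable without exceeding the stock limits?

Top feasible selections:
- 2×item 1 + 3×item 3: time 26, value 132
- 1×item 1 + 1×item 2 + 3×item 3: time 33, value 132
- 1×item 1 + 3×item 3: time 22, value 123
- 1×item 2 + 3×item 3: time 29, value 123
Best: 132 marks.

132 marks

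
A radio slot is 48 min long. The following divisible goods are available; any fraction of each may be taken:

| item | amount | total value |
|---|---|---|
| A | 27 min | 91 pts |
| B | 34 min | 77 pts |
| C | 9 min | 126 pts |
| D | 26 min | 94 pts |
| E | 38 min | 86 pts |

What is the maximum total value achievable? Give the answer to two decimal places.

Take in order of value per unit:
- C (126/9 per unit): all 9 → value 126, running total 126.00
- D (94/26 per unit): all 26 → value 94, running total 220.00
- A (91/27 per unit): 13 of 27 → value 13×91/27 = 43.8148, running total 263.81
Total 263.81.

263.81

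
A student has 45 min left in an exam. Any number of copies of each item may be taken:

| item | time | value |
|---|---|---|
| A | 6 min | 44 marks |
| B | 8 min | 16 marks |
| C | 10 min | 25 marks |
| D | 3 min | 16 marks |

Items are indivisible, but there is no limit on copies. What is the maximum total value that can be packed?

Best value-per-unit is A at 44/6; filling with it alone gives 7×44 = 308.
Optimal mix: 7×A + 1×D → time 45, value 324.

324 marks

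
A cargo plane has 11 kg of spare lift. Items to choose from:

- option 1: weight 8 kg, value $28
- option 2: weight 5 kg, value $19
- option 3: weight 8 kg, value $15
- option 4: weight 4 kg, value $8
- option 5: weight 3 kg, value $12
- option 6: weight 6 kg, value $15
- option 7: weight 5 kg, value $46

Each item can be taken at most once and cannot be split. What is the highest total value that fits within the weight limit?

Check high-value combinations within 11 kg:
- option 2+option 7: weight 5+5=10, value 19+46=65
- option 6+option 7: weight 6+5=11, value 15+46=61
- option 5+option 7: weight 3+5=8, value 12+46=58
- option 4+option 7: weight 4+5=9, value 8+46=54
Best: $65.

$65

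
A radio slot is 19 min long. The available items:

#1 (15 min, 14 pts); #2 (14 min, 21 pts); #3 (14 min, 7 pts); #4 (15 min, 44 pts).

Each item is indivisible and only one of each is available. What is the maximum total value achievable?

Check high-value combinations within 19 min:
- #4: duration 15, value 44
- #2: duration 14, value 21
- #1: duration 15, value 14
Best: 44 pts.

44 pts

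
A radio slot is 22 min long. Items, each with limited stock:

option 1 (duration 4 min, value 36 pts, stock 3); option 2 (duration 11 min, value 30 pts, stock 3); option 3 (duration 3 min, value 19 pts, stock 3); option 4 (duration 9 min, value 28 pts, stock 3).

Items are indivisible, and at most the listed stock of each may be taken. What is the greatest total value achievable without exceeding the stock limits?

Best selections within duration 22 and stock limits:
- 3×option 1 + 3×option 3: duration 21, value 165
- 3×option 1 + 2×option 3: duration 18, value 146
Best: 165 pts.

165 pts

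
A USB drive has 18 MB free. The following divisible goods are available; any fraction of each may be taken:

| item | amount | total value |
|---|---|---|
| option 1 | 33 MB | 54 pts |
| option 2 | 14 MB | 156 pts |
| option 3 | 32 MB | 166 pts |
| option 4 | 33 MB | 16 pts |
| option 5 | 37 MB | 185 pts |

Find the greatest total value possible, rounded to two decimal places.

176.75

Take in order of value per unit:
- option 2 (156/14 per unit): all 14 → value 156, running total 156.00
- option 3 (166/32 per unit): 4 of 32 → value 4×166/32 = 20.7500, running total 176.75
Total 176.75.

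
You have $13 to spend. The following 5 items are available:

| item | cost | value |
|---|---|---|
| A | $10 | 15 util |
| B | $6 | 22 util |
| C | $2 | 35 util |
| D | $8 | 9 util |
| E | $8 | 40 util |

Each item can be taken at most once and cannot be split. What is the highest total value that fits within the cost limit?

This is a 0/1 knapsack; check combinations near the capacity.
- C+E: cost 2+8=10, value 35+40=75
- B+C: cost 6+2=8, value 22+35=57
- A+C: cost 10+2=12, value 15+35=50
Best: 75 util.

75 util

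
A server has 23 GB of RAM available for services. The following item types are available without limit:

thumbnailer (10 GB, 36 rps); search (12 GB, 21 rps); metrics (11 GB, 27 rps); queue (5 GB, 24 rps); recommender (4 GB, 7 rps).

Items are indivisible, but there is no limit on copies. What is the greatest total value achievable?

Best value-per-unit is queue at 24/5, and filling with it alone uses memory 4×5=20. No mix of the others beats 4×24 = 96.

96 rps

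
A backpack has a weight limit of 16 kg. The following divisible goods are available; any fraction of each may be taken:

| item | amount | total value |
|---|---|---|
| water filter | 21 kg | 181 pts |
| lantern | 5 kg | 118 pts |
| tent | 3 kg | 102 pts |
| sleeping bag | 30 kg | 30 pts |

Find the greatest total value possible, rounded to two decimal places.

Take in order of value per unit:
- tent (102/3 per unit): all 3 → value 102, running total 102.00
- lantern (118/5 per unit): all 5 → value 118, running total 220.00
- water filter (181/21 per unit): 8 of 21 → value 8×181/21 = 68.9524, running total 288.95
Total 288.95.

288.95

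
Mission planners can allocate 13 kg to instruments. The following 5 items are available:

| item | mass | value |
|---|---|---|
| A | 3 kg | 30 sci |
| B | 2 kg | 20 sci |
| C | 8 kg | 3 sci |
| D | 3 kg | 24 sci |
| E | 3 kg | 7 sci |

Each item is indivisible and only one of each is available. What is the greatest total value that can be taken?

81 sci

Check high-value combinations within 13 kg:
- A+B+D+E: mass 3+2+3+3=11, value 30+20+24+7=81
- A+B+D: mass 3+2+3=8, value 30+20+24=74
- A+D+E: mass 3+3+3=9, value 30+24+7=61
- A+B+E: mass 3+2+3=8, value 30+20+7=57
Best: 81 sci.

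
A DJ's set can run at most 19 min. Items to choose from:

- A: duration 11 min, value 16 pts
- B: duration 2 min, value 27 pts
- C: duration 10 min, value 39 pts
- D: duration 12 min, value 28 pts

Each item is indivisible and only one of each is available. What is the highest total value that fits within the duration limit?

66 pts

Check high-value combinations within 19 min:
- B+C: duration 2+10=12, value 27+39=66
- B+D: duration 2+12=14, value 27+28=55
- A+B: duration 11+2=13, value 16+27=43
Best: 66 pts.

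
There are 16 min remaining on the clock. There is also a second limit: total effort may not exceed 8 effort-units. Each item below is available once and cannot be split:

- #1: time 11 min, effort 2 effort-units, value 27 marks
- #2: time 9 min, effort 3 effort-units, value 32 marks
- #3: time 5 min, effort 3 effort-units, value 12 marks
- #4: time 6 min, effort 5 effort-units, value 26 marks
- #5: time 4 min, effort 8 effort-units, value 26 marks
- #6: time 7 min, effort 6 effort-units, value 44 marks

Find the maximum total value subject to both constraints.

Feasible sets respecting both limits:
- #2+#4: time 15, effort 8, value 58
- #2+#3: time 14, effort 6, value 44
- #6: time 7, effort 6, value 44
Best: 58 marks.

58 marks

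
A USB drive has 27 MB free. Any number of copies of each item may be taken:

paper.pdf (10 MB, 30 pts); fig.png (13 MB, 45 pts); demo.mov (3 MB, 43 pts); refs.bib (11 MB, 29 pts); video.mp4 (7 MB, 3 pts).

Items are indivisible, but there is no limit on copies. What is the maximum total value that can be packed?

387 pts

Best value-per-unit is demo.mov at 43/3, and filling with it alone uses size 9×3=27. No mix of the others beats 9×43 = 387.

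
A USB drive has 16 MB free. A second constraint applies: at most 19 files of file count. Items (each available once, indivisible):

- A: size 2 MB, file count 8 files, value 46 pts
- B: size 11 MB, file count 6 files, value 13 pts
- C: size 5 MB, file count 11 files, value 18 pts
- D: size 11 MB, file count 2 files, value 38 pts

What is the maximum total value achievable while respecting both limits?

84 pts

Feasible sets respecting both limits:
- A+D: size 13, file count 10, value 84
- A+C: size 7, file count 19, value 64
- A+B: size 13, file count 14, value 59
- C+D: size 16, file count 13, value 56
Best: 84 pts.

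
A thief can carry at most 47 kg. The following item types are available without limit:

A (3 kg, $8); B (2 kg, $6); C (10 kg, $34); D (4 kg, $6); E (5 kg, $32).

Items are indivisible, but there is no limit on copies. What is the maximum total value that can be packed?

$294

Best value-per-unit is E at 32/5; filling with it alone gives 9×32 = 288.
Optimal mix: 1×B + 9×E → weight 47, value 294.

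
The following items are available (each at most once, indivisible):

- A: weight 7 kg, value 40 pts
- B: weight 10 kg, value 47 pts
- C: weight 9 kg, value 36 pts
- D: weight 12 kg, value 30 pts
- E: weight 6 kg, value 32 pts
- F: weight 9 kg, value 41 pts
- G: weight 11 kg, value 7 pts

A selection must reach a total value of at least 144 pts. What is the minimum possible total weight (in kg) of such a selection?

Subsets with value ≥ 144, sorted by total weight:
- A+C+E+F: weight 31, value 149
- A+B+E+F: weight 32, value 160
Minimum weight: 31 kg.

31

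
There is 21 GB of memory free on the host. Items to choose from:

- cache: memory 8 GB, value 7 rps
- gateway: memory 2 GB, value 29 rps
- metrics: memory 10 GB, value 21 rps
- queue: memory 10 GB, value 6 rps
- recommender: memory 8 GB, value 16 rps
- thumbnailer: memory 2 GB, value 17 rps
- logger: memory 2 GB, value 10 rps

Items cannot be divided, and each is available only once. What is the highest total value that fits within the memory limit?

This is a 0/1 knapsack; check combinations near the capacity.
- gateway+metrics+thumbnailer+logger: memory 2+10+2+2=16, value 29+21+17+10=77
- gateway+recommender+thumbnailer+logger: memory 2+8+2+2=14, value 29+16+17+10=72
- cache+gateway+recommender+thumbnailer: memory 8+2+8+2=20, value 7+29+16+17=69
- gateway+metrics+thumbnailer: memory 2+10+2=14, value 29+21+17=67
- gateway+metrics+recommender: memory 2+10+8=20, value 29+21+16=66
Best: 77 rps.

77 rps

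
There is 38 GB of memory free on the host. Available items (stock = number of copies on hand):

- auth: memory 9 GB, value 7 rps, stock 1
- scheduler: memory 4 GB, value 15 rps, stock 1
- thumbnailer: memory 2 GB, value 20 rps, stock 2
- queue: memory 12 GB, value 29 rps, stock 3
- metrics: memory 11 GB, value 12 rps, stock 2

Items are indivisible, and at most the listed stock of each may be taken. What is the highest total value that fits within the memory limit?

Best selections within memory 38 and stock limits:
- 1×scheduler + 2×thumbnailer + 2×queue: memory 32, value 113
- 1×thumbnailer + 3×queue: memory 38, value 107
- 1×auth + 2×thumbnailer + 2×queue: memory 37, value 105
Best: 113 rps.

113 rps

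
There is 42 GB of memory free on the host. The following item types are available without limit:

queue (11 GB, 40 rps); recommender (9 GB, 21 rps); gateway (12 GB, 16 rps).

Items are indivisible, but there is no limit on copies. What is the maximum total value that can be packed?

141 rps

Best value-per-unit is queue at 40/11; filling with it alone gives 3×40 = 120.
Optimal mix: 3×queue + 1×recommender → memory 42, value 141.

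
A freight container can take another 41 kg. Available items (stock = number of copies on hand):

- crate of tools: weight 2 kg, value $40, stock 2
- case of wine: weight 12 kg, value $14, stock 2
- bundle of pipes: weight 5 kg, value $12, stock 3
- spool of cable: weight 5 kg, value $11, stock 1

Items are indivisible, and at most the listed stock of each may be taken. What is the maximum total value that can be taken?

$141

Top feasible selections:
- 2×crate of tools + 1×case of wine + 3×bundle of pipes + 1×spool of cable: weight 36, value 141
- 2×crate of tools + 2×case of wine + 2×bundle of pipes: weight 38, value 132
- 2×crate of tools + 2×case of wine + 1×bundle of pipes + 1×spool of cable: weight 38, value 131
- 2×crate of tools + 1×case of wine + 3×bundle of pipes: weight 31, value 130
Best: $141.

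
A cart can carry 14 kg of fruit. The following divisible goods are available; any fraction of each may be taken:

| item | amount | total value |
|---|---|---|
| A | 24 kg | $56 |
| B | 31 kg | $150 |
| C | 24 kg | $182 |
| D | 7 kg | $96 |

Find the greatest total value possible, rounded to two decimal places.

149.08

Take in order of value per unit:
- D (96/7 per unit): all 7 → value 96, running total 96.00
- C (182/24 per unit): 7 of 24 → value 7×182/24 = 53.0833, running total 149.08
Total 149.08.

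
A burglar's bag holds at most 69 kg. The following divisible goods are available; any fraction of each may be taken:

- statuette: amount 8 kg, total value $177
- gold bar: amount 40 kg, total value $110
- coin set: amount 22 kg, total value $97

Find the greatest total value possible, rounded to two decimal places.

381.25

Take in order of value per unit:
- statuette (177/8 per unit): all 8 → value 177, running total 177.00
- coin set (97/22 per unit): all 22 → value 97, running total 274.00
- gold bar (110/40 per unit): 39 of 40 → value 39×110/40 = 107.2500, running total 381.25
Total 381.25.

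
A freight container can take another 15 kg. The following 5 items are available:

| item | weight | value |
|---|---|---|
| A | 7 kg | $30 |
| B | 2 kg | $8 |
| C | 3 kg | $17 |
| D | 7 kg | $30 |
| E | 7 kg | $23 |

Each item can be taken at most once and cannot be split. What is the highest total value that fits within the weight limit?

Check high-value combinations within 15 kg:
- A+D: weight 7+7=14, value 30+30=60
- A+B+C: weight 7+2+3=12, value 30+8+17=55
- B+C+D: weight 2+3+7=12, value 8+17+30=55
- A+E: weight 7+7=14, value 30+23=53
- D+E: weight 7+7=14, value 30+23=53
Best: $60.

$60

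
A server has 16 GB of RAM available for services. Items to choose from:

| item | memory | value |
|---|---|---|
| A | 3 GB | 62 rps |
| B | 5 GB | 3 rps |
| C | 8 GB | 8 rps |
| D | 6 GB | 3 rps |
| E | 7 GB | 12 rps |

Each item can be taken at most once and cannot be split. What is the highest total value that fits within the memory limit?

77 rps

Check high-value combinations within 16 GB:
- A+B+E: memory 3+5+7=15, value 62+3+12=77
- A+D+E: memory 3+6+7=16, value 62+3+12=77
- A+E: memory 3+7=10, value 62+12=74
Best: 77 rps.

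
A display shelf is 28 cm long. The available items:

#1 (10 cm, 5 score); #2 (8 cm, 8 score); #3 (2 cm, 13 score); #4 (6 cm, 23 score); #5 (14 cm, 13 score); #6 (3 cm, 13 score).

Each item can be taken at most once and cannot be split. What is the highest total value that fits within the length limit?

62 score

Check high-value combinations within 28 cm:
- #3+#4+#5+#6: length 2+6+14+3=25, value 13+23+13+13=62
- #2+#3+#4+#6: length 8+2+6+3=19, value 8+13+23+13=57
- #1+#3+#4+#6: length 10+2+6+3=21, value 5+13+23+13=54
Best: 62 score.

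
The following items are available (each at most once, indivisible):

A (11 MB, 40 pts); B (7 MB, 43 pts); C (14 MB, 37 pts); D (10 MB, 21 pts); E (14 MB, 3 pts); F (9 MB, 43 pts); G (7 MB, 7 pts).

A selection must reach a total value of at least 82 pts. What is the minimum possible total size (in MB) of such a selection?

Subsets with value ≥ 82, sorted by total size:
- B+F: size 16, value 86
- A+B: size 18, value 83
Minimum size: 16 MB.

16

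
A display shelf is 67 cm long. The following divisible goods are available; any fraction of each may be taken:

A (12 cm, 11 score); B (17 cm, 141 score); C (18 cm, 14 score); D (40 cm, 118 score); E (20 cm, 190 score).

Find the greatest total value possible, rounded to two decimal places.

Take in order of value per unit:
- E (190/20 per unit): all 20 → value 190, running total 190.00
- B (141/17 per unit): all 17 → value 141, running total 331.00
- D (118/40 per unit): 30 of 40 → value 30×118/40 = 88.5000, running total 419.50
Total 419.50.

419.50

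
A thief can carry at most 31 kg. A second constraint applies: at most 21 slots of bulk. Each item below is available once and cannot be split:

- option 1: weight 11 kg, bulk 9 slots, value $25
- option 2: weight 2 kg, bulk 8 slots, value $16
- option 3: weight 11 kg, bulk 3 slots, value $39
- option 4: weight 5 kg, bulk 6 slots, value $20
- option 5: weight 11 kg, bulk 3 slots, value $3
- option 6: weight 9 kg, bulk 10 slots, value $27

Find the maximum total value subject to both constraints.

$86

Feasible sets respecting both limits:
- option 3+option 4+option 6: weight 25, bulk 19, value 86
- option 1+option 3+option 4: weight 27, bulk 18, value 84
- option 2+option 3+option 6: weight 22, bulk 21, value 82
Best: $86.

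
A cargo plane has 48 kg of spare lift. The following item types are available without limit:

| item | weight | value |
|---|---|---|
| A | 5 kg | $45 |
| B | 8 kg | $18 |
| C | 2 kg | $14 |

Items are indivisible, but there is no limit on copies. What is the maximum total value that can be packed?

Best value-per-unit is A at 45/5; filling with it alone gives 9×45 = 405.
Optimal mix: 9×A + 1×C → weight 47, value 419.

$419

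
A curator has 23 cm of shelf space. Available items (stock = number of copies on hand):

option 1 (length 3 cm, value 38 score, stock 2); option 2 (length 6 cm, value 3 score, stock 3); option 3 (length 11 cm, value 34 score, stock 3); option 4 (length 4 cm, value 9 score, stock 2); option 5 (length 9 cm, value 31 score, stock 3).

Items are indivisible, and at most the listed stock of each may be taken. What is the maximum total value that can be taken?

Best selections within length 23 and stock limits:
- 2×option 1 + 2×option 4 + 1×option 5: length 23, value 125
- 2×option 1 + 1×option 3 + 1×option 4: length 21, value 119
- 2×option 1 + 1×option 4 + 1×option 5: length 19, value 116
- 2×option 1 + 1×option 2 + 1×option 3: length 23, value 113
Best: 125 score.

125 score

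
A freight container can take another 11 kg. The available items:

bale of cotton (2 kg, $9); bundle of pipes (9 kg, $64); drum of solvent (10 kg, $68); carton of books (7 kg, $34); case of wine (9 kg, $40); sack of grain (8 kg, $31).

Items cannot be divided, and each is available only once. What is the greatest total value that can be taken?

$73

Check high-value combinations within 11 kg:
- bale of cotton+bundle of pipes: weight 2+9=11, value 9+64=73
- drum of solvent: weight 10, value 68
- bundle of pipes: weight 9, value 64
Best: $73.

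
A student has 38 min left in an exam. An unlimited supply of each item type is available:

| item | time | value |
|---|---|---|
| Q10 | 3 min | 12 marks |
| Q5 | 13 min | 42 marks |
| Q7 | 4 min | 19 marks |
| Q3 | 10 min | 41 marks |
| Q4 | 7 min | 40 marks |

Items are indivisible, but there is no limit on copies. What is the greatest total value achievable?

212 marks

Best value-per-unit is Q4 at 40/7; filling with it alone gives 5×40 = 200.
Optimal mix: 1×Q10 + 5×Q4 → time 38, value 212.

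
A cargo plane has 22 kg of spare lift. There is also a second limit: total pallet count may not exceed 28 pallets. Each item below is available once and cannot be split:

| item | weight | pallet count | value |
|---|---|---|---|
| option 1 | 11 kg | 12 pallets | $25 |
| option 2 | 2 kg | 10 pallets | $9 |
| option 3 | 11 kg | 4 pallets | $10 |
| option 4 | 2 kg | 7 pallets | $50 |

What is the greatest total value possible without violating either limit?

Feasible sets respecting both limits:
- option 1+option 4: weight 13, pallet count 19, value 75
- option 2+option 3+option 4: weight 15, pallet count 21, value 69
- option 3+option 4: weight 13, pallet count 11, value 60
- option 2+option 4: weight 4, pallet count 17, value 59
Best: $75.

$75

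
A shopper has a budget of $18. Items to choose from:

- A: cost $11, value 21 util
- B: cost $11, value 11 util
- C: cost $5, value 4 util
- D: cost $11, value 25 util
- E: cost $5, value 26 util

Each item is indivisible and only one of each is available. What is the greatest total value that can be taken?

Check high-value combinations within $18:
- D+E: cost 11+5=16, value 25+26=51
- A+E: cost 11+5=16, value 21+26=47
- B+E: cost 11+5=16, value 11+26=37
- C+E: cost 5+5=10, value 4+26=30
Best: 51 util.

51 util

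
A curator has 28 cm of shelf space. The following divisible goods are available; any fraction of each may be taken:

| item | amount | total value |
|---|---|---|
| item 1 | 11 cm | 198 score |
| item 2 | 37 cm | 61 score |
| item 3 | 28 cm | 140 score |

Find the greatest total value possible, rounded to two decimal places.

283.00

Take in order of value per unit:
- item 1 (198/11 per unit): all 11 → value 198, running total 198.00
- item 3 (140/28 per unit): 17 of 28 → value 17×140/28 = 85.0000, running total 283.00
Total 283.00.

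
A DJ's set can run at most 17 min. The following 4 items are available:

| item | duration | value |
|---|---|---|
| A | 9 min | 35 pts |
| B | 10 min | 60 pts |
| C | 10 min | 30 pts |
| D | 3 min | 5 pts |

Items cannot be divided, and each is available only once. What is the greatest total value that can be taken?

Check high-value combinations within 17 min:
- B+D: duration 10+3=13, value 60+5=65
- B: duration 10, value 60
- A+D: duration 9+3=12, value 35+5=40
Best: 65 pts.

65 pts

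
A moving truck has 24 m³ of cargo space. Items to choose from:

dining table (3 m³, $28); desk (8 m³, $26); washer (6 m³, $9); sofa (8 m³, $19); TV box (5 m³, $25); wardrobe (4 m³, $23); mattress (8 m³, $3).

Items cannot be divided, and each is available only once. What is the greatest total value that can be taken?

Check high-value combinations within 24 m³:
- dining table+desk+TV box+wardrobe: volume 3+8+5+4=20, value 28+26+25+23=102
- dining table+desk+sofa+TV box: volume 3+8+8+5=24, value 28+26+19+25=98
- dining table+desk+sofa+wardrobe: volume 3+8+8+4=23, value 28+26+19+23=96
- dining table+sofa+TV box+wardrobe: volume 3+8+5+4=20, value 28+19+25+23=95
Best: $102.

$102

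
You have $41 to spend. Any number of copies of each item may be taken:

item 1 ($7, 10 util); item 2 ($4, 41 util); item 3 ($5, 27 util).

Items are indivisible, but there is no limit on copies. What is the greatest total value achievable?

Best value-per-unit is item 2 at 41/4, and filling with it alone uses cost 10×4=40. No mix of the others beats 10×41 = 410.

410 util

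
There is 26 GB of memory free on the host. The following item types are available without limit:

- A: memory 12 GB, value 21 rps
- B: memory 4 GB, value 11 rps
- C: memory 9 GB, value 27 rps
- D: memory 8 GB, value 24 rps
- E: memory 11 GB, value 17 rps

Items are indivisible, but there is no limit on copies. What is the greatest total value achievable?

Best value-per-unit is C at 27/9; filling with it alone gives 2×27 = 54.
Optimal mix: 2×C + 1×D → memory 26, value 78.

78 rps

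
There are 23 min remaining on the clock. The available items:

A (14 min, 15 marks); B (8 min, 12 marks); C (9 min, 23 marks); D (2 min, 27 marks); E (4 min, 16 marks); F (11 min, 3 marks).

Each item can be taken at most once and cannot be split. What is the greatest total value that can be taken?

Check high-value combinations within 23 min:
- B+C+D+E: time 8+9+2+4=23, value 12+23+27+16=78
- C+D+E: time 9+2+4=15, value 23+27+16=66
- B+C+D: time 8+9+2=19, value 12+23+27=62
Best: 78 marks.

78 marks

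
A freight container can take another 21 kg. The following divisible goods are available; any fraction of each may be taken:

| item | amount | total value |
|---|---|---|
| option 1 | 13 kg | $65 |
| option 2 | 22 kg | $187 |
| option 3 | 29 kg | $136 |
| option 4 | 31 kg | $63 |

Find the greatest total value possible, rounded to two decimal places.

178.50

Take in order of value per unit:
- option 2 (187/22 per unit): 21 of 22 → value 21×187/22 = 178.5000, running total 178.50
Total 178.50.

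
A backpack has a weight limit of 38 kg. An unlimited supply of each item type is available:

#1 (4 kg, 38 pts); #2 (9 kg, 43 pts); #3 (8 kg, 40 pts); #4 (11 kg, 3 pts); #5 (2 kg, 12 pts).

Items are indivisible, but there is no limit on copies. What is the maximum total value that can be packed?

354 pts

Best value-per-unit is #1 at 38/4; filling with it alone gives 9×38 = 342.
Optimal mix: 9×#1 + 1×#5 → weight 38, value 354.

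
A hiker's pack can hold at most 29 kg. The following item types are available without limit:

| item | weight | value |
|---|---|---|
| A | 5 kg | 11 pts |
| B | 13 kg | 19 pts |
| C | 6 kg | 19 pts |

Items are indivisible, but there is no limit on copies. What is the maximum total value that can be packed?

Best value-per-unit is C at 19/6; filling with it alone gives 4×19 = 76.
Optimal mix: 1×A + 4×C → weight 29, value 87.

87 pts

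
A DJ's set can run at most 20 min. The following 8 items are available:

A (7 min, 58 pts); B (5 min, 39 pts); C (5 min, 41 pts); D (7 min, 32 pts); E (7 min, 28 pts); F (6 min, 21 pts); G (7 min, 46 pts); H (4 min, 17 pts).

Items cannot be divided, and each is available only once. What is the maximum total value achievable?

145 pts

Check high-value combinations within 20 min:
- A+C+G: duration 7+5+7=19, value 58+41+46=145
- A+B+G: duration 7+5+7=19, value 58+39+46=143
- A+B+C: duration 7+5+5=17, value 58+39+41=138
- A+C+D: duration 7+5+7=19, value 58+41+32=131
Best: 145 pts.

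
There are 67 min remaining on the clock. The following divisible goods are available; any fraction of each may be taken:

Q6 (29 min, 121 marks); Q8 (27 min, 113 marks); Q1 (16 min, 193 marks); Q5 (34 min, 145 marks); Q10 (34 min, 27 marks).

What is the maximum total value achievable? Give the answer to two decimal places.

Take in order of value per unit:
- Q1 (193/16 per unit): all 16 → value 193, running total 193.00
- Q5 (145/34 per unit): all 34 → value 145, running total 338.00
- Q8 (113/27 per unit): 17 of 27 → value 17×113/27 = 71.1481, running total 409.15
Total 409.15.

409.15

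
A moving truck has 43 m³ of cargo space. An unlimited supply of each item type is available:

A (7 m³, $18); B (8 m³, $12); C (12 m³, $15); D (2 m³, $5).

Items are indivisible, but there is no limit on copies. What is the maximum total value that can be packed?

$110

Best value-per-unit is A at 18/7; filling with it alone gives 6×18 = 108.
Optimal mix: 5×A + 4×D → volume 43, value 110.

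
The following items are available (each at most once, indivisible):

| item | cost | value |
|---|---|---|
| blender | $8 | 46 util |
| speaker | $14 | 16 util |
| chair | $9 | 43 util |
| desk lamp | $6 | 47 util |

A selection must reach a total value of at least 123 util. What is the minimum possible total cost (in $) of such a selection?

23

Subsets with value ≥ 123, sorted by total cost:
- blender+chair+desk lamp: cost 23, value 136
- blender+speaker+chair+desk lamp: cost 37, value 152
Minimum cost: 23 $.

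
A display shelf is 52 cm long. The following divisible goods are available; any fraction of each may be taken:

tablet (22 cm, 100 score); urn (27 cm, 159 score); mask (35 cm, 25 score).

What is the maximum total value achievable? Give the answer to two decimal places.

261.14

Take in order of value per unit:
- urn (159/27 per unit): all 27 → value 159, running total 159.00
- tablet (100/22 per unit): all 22 → value 100, running total 259.00
- mask (25/35 per unit): 3 of 35 → value 3×25/35 = 2.1429, running total 261.14
Total 261.14.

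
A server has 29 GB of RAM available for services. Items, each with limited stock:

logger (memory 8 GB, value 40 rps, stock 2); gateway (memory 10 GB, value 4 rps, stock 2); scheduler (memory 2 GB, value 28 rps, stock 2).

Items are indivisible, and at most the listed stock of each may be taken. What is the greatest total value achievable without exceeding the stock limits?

Best selections within memory 29 and stock limits:
- 2×logger + 2×scheduler: memory 20, value 136
- 2×logger + 1×gateway + 1×scheduler: memory 28, value 112
- 2×logger + 1×scheduler: memory 18, value 108
Best: 136 rps.

136 rps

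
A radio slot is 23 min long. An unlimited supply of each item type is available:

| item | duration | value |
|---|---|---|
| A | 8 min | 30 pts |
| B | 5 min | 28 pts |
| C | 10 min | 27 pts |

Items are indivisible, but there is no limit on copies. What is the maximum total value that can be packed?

114 pts

Best value-per-unit is B at 28/5; filling with it alone gives 4×28 = 112.
Optimal mix: 1×A + 3×B → duration 23, value 114.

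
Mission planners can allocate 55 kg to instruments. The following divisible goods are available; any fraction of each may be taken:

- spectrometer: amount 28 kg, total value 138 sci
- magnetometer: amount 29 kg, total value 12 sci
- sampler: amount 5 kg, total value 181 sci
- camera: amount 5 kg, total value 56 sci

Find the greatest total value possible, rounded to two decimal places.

382.03

Take in order of value per unit:
- sampler (181/5 per unit): all 5 → value 181, running total 181.00
- camera (56/5 per unit): all 5 → value 56, running total 237.00
- spectrometer (138/28 per unit): all 28 → value 138, running total 375.00
- magnetometer (12/29 per unit): 17 of 29 → value 17×12/29 = 7.0345, running total 382.03
Total 382.03.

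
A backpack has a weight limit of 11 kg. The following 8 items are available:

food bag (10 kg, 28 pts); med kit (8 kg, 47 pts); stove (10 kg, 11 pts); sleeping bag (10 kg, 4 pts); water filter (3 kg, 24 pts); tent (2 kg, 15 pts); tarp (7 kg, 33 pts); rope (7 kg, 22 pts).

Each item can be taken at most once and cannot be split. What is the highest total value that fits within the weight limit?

71 pts

Check high-value combinations within 11 kg:
- med kit+water filter: weight 8+3=11, value 47+24=71
- med kit+tent: weight 8+2=10, value 47+15=62
- water filter+tarp: weight 3+7=10, value 24+33=57
Best: 71 pts.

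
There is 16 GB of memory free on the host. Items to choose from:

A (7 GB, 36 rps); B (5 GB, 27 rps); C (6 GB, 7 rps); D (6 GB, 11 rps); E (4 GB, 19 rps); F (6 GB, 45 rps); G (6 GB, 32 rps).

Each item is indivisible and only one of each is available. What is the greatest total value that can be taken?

96 rps

Check high-value combinations within 16 GB:
- E+F+G: memory 4+6+6=16, value 19+45+32=96
- B+E+F: memory 5+4+6=15, value 27+19+45=91
- A+B+E: memory 7+5+4=16, value 36+27+19=82
Best: 96 rps.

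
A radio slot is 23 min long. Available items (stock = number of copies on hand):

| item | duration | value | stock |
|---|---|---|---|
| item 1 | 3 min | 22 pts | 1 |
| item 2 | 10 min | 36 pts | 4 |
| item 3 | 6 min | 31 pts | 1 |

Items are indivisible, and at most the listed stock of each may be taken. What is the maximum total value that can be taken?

Top feasible selections:
- 1×item 1 + 2×item 2: duration 23, value 94
- 1×item 1 + 1×item 2 + 1×item 3: duration 19, value 89
Best: 94 pts.

94 pts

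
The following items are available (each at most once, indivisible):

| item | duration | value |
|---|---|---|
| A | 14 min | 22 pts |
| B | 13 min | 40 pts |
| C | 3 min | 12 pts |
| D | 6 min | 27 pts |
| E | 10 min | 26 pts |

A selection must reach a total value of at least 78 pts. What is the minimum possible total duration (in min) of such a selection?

Subsets with value ≥ 78, sorted by total duration:
- B+C+D: duration 22, value 79
- B+C+E: duration 26, value 78
- B+D+E: duration 29, value 93
Minimum duration: 22 min.

22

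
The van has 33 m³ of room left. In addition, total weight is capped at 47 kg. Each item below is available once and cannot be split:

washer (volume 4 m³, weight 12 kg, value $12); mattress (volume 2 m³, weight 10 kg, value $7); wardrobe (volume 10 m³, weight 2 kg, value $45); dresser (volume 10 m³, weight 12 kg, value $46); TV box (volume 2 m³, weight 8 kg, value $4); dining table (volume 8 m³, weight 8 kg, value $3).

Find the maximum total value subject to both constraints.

Feasible sets respecting both limits:
- washer+mattress+wardrobe+dresser+TV box: volume 28, weight 44, value 114
- washer+mattress+wardrobe+dresser: volume 26, weight 36, value 110
- washer+wardrobe+dresser+TV box: volume 26, weight 34, value 107
Best: $114.

$114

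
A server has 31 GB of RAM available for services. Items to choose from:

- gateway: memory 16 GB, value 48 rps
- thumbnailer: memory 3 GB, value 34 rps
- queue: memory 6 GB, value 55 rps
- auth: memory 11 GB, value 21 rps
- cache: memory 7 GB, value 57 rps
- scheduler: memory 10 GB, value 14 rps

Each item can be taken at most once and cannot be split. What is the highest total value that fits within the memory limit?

Check high-value combinations within 31 GB:
- thumbnailer+queue+auth+cache: memory 3+6+11+7=27, value 34+55+21+57=167
- thumbnailer+queue+cache+scheduler: memory 3+6+7+10=26, value 34+55+57+14=160
- gateway+queue+cache: memory 16+6+7=29, value 48+55+57=160
Best: 167 rps.

167 rps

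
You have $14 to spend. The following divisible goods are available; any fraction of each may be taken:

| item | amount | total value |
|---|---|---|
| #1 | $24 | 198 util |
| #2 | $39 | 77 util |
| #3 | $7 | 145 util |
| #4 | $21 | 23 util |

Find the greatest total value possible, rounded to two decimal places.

202.75

Take in order of value per unit:
- #3 (145/7 per unit): all 7 → value 145, running total 145.00
- #1 (198/24 per unit): 7 of 24 → value 7×198/24 = 57.7500, running total 202.75
Total 202.75.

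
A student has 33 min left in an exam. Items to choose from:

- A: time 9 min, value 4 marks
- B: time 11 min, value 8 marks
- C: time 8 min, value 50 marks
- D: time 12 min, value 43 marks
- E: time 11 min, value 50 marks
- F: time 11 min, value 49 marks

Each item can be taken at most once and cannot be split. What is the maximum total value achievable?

149 marks

Check high-value combinations within 33 min:
- C+E+F: time 8+11+11=30, value 50+50+49=149
- C+D+E: time 8+12+11=31, value 50+43+50=143
- C+D+F: time 8+12+11=31, value 50+43+49=142
- B+C+E: time 11+8+11=30, value 8+50+50=108
Best: 149 marks.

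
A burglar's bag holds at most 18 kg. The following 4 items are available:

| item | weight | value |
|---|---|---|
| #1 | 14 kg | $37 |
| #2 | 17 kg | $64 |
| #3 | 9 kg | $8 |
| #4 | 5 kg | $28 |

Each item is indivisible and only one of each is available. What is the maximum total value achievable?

Check high-value combinations within 18 kg:
- #2: weight 17, value 64
- #1: weight 14, value 37
- #3+#4: weight 9+5=14, value 8+28=36
- #4: weight 5, value 28
- #3: weight 9, value 8
Best: $64.

$64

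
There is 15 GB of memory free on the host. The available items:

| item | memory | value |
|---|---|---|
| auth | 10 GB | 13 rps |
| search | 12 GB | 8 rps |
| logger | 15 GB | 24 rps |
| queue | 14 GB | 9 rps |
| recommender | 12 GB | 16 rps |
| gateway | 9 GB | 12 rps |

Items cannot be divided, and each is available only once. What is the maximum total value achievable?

Check high-value combinations within 15 GB:
- logger: memory 15, value 24
- recommender: memory 12, value 16
- auth: memory 10, value 13
Best: 24 rps.

24 rps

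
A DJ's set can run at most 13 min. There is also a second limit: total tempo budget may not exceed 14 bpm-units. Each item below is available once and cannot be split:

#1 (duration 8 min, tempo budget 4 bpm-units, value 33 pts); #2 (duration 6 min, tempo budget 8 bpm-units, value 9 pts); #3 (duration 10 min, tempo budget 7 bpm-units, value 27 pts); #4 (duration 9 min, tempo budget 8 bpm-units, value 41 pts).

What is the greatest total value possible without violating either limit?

Feasible sets respecting both limits:
- #4: duration 9, tempo budget 8, value 41
- #1: duration 8, tempo budget 4, value 33
- #3: duration 10, tempo budget 7, value 27
Best: 41 pts.

41 pts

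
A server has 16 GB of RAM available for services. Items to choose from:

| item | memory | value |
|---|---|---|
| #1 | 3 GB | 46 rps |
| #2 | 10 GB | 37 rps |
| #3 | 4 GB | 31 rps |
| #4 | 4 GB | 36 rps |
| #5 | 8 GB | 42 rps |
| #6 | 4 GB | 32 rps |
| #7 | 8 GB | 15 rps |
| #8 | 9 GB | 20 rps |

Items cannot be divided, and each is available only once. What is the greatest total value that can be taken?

This is a 0/1 knapsack; check combinations near the capacity.
- #1+#3+#4+#6: memory 3+4+4+4=15, value 46+31+36+32=145
- #1+#4+#5: memory 3+4+8=15, value 46+36+42=124
- #1+#5+#6: memory 3+8+4=15, value 46+42+32=120
Best: 145 rps.

145 rps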